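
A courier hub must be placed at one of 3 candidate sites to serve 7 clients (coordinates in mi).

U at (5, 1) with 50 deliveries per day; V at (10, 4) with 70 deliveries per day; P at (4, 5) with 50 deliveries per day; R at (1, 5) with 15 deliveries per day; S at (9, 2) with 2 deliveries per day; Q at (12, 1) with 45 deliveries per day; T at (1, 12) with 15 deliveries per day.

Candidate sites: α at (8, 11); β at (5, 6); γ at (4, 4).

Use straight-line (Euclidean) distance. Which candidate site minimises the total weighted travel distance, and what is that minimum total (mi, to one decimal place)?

γ, total 1199.0 mi

Total weighted distance at each candidate:
  α (8, 11): total = 2139.3
  β (5, 6): total = 1266.1
  γ (4, 4): total = 1199.0
Minimum is at γ with total 1199.0 mi.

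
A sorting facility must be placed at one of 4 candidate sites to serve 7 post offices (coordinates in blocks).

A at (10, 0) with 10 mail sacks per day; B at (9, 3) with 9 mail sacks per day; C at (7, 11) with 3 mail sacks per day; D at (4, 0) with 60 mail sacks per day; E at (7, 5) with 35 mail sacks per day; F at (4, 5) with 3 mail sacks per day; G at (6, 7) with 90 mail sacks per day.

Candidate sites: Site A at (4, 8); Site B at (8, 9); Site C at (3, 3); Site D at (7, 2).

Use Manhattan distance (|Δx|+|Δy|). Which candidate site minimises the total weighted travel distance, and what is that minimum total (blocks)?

Site D, total 1067 blocks

Total weighted distance at each candidate:
  Site A (4, 8): total = 1217
  Site B (8, 9): total = 1521
  Site C (3, 3): total = 1279
  Site D (7, 2): total = 1067
Minimum is at Site D with total 1067 blocks.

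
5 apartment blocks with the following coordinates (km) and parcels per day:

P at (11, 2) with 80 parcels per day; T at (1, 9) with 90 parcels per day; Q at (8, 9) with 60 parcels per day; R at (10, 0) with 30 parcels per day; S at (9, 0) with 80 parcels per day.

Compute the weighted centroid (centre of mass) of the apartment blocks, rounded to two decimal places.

The minimiser of Σwᵢ‖p−pᵢ‖² is the weighted centroid p* = (Σwᵢpᵢ)/(Σwᵢ).
Σwᵢ = 340.
Σwᵢxᵢ = 80·11 + 90·1 + 60·8 + 30·10 + 80·9 = 2470.
Σwᵢyᵢ = 80·2 + 90·9 + 60·9 + 30·0 + 80·0 = 1510.
x* = 2470/340 = 7.26, y* = 1510/340 = 4.44.

(7.26, 4.44)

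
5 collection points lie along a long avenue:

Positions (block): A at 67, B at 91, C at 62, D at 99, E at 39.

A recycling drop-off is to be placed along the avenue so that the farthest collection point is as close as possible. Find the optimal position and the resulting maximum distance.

location 69, max distance 30

The 1-center on a line is the midpoint of the two extreme points: leftmost at 39, rightmost at 99.
Optimal location = (39 + 99)/2 = 69; maximum distance = (99 − 39)/2 = 30.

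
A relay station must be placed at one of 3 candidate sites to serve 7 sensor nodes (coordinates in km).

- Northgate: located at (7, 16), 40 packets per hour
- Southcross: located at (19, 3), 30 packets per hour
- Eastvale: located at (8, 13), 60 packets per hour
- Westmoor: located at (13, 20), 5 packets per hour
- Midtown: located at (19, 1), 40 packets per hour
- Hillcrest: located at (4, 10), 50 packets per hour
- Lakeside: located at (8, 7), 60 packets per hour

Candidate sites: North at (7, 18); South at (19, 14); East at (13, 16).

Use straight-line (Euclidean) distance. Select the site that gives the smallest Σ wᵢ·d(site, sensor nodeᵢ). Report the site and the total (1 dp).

Total weighted distance at each candidate:
  North (7, 18): total = 2916.1
  South (19, 14): total = 3600.3
  East (13, 16): total = 2844.2
Minimum is at East with total 2844.2 km.

East, total 2844.2 km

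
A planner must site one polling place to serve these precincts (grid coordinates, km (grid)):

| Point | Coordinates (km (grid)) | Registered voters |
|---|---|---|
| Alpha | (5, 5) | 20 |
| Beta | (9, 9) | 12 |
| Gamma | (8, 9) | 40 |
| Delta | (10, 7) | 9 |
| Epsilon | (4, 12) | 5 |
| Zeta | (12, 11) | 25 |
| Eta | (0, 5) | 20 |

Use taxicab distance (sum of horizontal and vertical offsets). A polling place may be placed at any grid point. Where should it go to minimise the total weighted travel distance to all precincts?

Manhattan distance separates: Σwᵢ(|x−xᵢ|+|y−yᵢ|) = Σwᵢ|x−xᵢ| + Σwᵢ|y−yᵢ|, so x and y are optimised independently as 1-D weighted medians.
Total weight W = 131; half = 65.5.
x-coordinate, sorted with cumulative weight:
  x=0 (Eta, w=20) cum 20
  x=4 (Epsilon, w=5) cum 25
  x=5 (Alpha, w=20) cum 45
  x=8 (Gamma, w=40) cum 85  ← median
  x=9 (Beta, w=12) cum 97
  x=10 (Delta, w=9) cum 106
  x=12 (Zeta, w=25) cum 131
⇒ x* = 8
y-coordinate, sorted with cumulative weight:
  y=5 (Alpha, w=20) cum 20
  y=5 (Eta, w=20) cum 40
  y=7 (Delta, w=9) cum 49
  y=9 (Beta, w=12) cum 61
  y=9 (Gamma, w=40) cum 101  ← median
  y=11 (Zeta, w=25) cum 126
  y=12 (Epsilon, w=5) cum 131
⇒ y* = 9

(8, 9)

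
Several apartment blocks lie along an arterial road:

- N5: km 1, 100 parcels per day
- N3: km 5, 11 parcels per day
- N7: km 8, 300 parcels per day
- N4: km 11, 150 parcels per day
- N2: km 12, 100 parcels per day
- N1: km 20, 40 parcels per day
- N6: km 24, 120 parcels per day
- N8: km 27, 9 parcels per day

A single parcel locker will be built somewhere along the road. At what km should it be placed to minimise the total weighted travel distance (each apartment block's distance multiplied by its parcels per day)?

For a sum of weighted absolute distances on a line, the optimum is the weighted median (not the mean). Total weight W = 830; half-weight = 415.
Sort by position and accumulate weight:
  km 1 (N5, w=100) → cum 100
  km 5 (N3, w=11) → cum 111
  km 8 (N7, w=300) → cum 411
  km 11 (N4, w=150) → cum 561  ≥ 415 → median here
  km 12 (N2, w=100) → cum 661
  km 20 (N1, w=40) → cum 701
  km 24 (N6, w=120) → cum 821
  km 27 (N8, w=9) → cum 830
Optimal location: km 11.

x = 11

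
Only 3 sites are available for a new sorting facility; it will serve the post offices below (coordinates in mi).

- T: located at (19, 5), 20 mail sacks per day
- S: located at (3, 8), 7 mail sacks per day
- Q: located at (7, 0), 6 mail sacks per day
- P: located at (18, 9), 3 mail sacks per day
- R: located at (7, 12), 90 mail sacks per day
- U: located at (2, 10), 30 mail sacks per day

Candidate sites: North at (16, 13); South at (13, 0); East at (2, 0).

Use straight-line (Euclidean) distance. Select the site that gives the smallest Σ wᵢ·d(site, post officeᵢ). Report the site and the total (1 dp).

Total weighted distance at each candidate:
  North (16, 13): total = 1621.2
  South (13, 0): total = 1966.2
  East (2, 0): total = 1965.9
Minimum is at North with total 1621.2 mi.

North, total 1621.2 mi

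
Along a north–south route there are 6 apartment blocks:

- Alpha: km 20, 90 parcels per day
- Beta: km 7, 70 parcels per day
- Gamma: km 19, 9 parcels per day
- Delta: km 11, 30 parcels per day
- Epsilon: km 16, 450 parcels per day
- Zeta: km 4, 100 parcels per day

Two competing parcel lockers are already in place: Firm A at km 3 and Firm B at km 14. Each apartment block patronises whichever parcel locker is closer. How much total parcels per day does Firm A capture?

The indifferent point is the midpoint (3+14)/2 = 8.5; apartment blocks left of it (closer to Firm A at 3) go to Firm A, those right go to Firm B.
  Zeta at 4 (w=100) → Firm A
  Beta at 7 (w=70) → Firm A
  Delta at 11 (w=30) → Firm B
  Epsilon at 16 (w=450) → Firm B
  Gamma at 19 (w=9) → Firm B
  Alpha at 20 (w=90) → Firm B
Firm A captures 170; Firm B captures 579.

170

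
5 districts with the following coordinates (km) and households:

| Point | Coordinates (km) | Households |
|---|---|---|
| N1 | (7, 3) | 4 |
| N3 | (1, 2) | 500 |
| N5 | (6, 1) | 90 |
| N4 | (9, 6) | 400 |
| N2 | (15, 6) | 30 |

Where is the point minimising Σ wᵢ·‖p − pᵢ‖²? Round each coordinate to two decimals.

(5.00, 3.60)

The minimiser of Σwᵢ‖p−pᵢ‖² is the weighted centroid p* = (Σwᵢpᵢ)/(Σwᵢ).
Σwᵢ = 1024.
Σwᵢxᵢ = 4·7 + 500·1 + 90·6 + 400·9 + 30·15 = 5118.
Σwᵢyᵢ = 4·3 + 500·2 + 90·1 + 400·6 + 30·6 = 3682.
x* = 5118/1024 = 5.00, y* = 3682/1024 = 3.60.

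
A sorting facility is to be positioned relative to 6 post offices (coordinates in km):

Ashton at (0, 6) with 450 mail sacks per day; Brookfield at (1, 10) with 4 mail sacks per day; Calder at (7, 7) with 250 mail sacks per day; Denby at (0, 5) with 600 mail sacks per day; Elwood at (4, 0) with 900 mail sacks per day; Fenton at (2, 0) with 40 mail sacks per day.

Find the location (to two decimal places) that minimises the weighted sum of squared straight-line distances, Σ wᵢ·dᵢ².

The minimiser of Σwᵢ‖p−pᵢ‖² is the weighted centroid p* = (Σwᵢpᵢ)/(Σwᵢ).
Σwᵢ = 2244.
Σwᵢxᵢ = 450·0 + 4·1 + 250·7 + 600·0 + 900·4 + 40·2 = 5434.
Σwᵢyᵢ = 450·6 + 4·10 + 250·7 + 600·5 + 900·0 + 40·0 = 7490.
x* = 5434/2244 = 2.42, y* = 7490/2244 = 3.34.

(2.42, 3.34)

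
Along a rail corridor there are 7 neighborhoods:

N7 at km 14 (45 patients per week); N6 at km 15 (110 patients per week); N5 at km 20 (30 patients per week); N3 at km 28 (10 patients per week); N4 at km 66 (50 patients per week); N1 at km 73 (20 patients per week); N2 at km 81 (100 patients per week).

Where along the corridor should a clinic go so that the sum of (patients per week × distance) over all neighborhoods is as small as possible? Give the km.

For a sum of weighted absolute distances on a line, the optimum is the weighted median (not the mean). Total weight W = 365; half-weight = 182.5.
Sort by position and accumulate weight:
  km 14 (N7, w=45) → cum 45
  km 15 (N6, w=110) → cum 155
  km 20 (N5, w=30) → cum 185  ≥ 182.5 → median here
  km 28 (N3, w=10) → cum 195
  km 66 (N4, w=50) → cum 245
  km 73 (N1, w=20) → cum 265
  km 81 (N2, w=100) → cum 365
Optimal location: km 20.

x = 20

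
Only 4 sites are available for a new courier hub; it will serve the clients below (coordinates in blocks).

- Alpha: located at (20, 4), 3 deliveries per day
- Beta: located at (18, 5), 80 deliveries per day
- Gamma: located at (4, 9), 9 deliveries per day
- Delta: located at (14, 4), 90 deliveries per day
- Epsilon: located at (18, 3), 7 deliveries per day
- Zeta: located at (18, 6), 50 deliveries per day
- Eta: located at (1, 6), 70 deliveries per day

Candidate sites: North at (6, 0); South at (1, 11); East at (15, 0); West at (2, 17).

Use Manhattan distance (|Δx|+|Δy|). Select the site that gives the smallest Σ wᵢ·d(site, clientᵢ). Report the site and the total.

Total weighted distance at each candidate:
  North (6, 0): total = 4368
  South (1, 11): total = 5388
  East (15, 0): total = 3189
  West (2, 17): total = 7073
Minimum is at East with total 3189 blocks.

East, total 3189 blocks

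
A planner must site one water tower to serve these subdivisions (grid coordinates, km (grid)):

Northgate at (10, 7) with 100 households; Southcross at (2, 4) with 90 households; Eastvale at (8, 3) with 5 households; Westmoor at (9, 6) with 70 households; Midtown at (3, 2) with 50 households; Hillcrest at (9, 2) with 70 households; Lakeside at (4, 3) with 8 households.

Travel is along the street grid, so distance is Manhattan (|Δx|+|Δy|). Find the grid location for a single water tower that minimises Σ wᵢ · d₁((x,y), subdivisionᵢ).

(9, 4)

Manhattan distance separates: Σwᵢ(|x−xᵢ|+|y−yᵢ|) = Σwᵢ|x−xᵢ| + Σwᵢ|y−yᵢ|, so x and y are optimised independently as 1-D weighted medians.
Total weight W = 393; half = 196.5.
x-coordinate, sorted with cumulative weight:
  x=2 (Southcross, w=90) cum 90
  x=3 (Midtown, w=50) cum 140
  x=4 (Lakeside, w=8) cum 148
  x=8 (Eastvale, w=5) cum 153
  x=9 (Westmoor, w=70) cum 223  ← median
  x=9 (Hillcrest, w=70) cum 293
  x=10 (Northgate, w=100) cum 393
⇒ x* = 9
y-coordinate, sorted with cumulative weight:
  y=2 (Midtown, w=50) cum 50
  y=2 (Hillcrest, w=70) cum 120
  y=3 (Eastvale, w=5) cum 125
  y=3 (Lakeside, w=8) cum 133
  y=4 (Southcross, w=90) cum 223  ← median
  y=6 (Westmoor, w=70) cum 293
  y=7 (Northgate, w=100) cum 393
⇒ y* = 4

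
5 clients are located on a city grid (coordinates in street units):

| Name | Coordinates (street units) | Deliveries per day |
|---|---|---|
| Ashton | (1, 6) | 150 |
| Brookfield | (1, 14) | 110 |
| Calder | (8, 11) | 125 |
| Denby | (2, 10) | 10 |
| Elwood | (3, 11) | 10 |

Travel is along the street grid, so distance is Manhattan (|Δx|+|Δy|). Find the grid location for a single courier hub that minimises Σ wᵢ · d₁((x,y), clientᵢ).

(1, 11)

Manhattan distance separates: Σwᵢ(|x−xᵢ|+|y−yᵢ|) = Σwᵢ|x−xᵢ| + Σwᵢ|y−yᵢ|, so x and y are optimised independently as 1-D weighted medians.
Total weight W = 405; half = 202.5.
x-coordinate, sorted with cumulative weight:
  x=1 (Ashton, w=150) cum 150
  x=1 (Brookfield, w=110) cum 260  ← median
  x=2 (Denby, w=10) cum 270
  x=3 (Elwood, w=10) cum 280
  x=8 (Calder, w=125) cum 405
⇒ x* = 1
y-coordinate, sorted with cumulative weight:
  y=6 (Ashton, w=150) cum 150
  y=10 (Denby, w=10) cum 160
  y=11 (Calder, w=125) cum 285  ← median
  y=11 (Elwood, w=10) cum 295
  y=14 (Brookfield, w=110) cum 405
⇒ y* = 11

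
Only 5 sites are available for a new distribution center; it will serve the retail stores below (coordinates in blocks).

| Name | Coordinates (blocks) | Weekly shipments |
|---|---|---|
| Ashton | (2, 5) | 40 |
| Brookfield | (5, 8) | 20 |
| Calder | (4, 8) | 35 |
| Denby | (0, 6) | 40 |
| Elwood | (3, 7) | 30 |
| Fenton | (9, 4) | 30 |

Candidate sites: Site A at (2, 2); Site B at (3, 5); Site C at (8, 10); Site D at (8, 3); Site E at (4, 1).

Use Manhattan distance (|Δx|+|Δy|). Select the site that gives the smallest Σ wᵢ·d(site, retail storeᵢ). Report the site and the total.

Total weighted distance at each candidate:
  Site A (2, 2): total = 1270
  Site B (3, 5): total = 710
  Site C (8, 10): total = 1680
  Site D (8, 3): total = 1565
  Site E (4, 1): total = 1455
Minimum is at Site B with total 710 blocks.

Site B, total 710 blocks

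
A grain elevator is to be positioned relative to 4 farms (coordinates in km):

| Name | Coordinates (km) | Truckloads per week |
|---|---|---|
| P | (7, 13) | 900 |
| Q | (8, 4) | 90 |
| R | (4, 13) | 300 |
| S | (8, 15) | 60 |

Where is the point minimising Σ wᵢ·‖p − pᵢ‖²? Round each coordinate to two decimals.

(6.44, 12.49)

The minimiser of Σwᵢ‖p−pᵢ‖² is the weighted centroid p* = (Σwᵢpᵢ)/(Σwᵢ).
Σwᵢ = 1350.
Σwᵢxᵢ = 900·7 + 90·8 + 300·4 + 60·8 = 8700.
Σwᵢyᵢ = 900·13 + 90·4 + 300·13 + 60·15 = 16860.
x* = 8700/1350 = 6.44, y* = 16860/1350 = 12.49.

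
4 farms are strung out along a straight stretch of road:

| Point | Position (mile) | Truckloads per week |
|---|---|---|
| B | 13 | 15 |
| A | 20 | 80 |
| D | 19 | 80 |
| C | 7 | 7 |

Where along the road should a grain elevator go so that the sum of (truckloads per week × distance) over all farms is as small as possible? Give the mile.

x = 19

For a sum of weighted absolute distances on a line, the optimum is the weighted median (not the mean). Total weight W = 182; half-weight = 91.
Sort by position and accumulate weight:
  mile 7 (C, w=7) → cum 7
  mile 13 (B, w=15) → cum 22
  mile 19 (D, w=80) → cum 102  ≥ 91 → median here
  mile 20 (A, w=80) → cum 182
Optimal location: mile 19.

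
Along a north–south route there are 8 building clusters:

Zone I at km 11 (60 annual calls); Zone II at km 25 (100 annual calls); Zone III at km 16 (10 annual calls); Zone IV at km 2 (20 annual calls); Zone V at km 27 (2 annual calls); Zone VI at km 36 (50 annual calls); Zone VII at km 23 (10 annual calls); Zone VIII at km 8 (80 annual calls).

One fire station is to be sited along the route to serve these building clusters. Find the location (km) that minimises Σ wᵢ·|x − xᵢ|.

x = 16

For a sum of weighted absolute distances on a line, the optimum is the weighted median (not the mean). Total weight W = 332; half-weight = 166.
Sort by position and accumulate weight:
  km 2 (Zone IV, w=20) → cum 20
  km 8 (Zone VIII, w=80) → cum 100
  km 11 (Zone I, w=60) → cum 160
  km 16 (Zone III, w=10) → cum 170  ≥ 166 → median here
  km 23 (Zone VII, w=10) → cum 180
  km 25 (Zone II, w=100) → cum 280
  km 27 (Zone V, w=2) → cum 282
  km 36 (Zone VI, w=50) → cum 332
Optimal location: km 16.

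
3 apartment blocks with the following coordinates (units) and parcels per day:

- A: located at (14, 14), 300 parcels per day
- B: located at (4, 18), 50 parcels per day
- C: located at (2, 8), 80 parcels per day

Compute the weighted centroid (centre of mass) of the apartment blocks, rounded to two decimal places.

(10.60, 13.35)

The minimiser of Σwᵢ‖p−pᵢ‖² is the weighted centroid p* = (Σwᵢpᵢ)/(Σwᵢ).
Σwᵢ = 430.
Σwᵢxᵢ = 300·14 + 50·4 + 80·2 = 4560.
Σwᵢyᵢ = 300·14 + 50·18 + 80·8 = 5740.
x* = 4560/430 = 10.60, y* = 5740/430 = 13.35.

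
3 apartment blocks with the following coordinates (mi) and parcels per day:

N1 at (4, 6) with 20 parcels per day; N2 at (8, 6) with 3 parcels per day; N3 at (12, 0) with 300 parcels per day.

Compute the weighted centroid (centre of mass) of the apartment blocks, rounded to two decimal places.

The minimiser of Σwᵢ‖p−pᵢ‖² is the weighted centroid p* = (Σwᵢpᵢ)/(Σwᵢ).
Σwᵢ = 323.
Σwᵢxᵢ = 20·4 + 3·8 + 300·12 = 3704.
Σwᵢyᵢ = 20·6 + 3·6 + 300·0 = 138.
x* = 3704/323 = 11.47, y* = 138/323 = 0.43.

(11.47, 0.43)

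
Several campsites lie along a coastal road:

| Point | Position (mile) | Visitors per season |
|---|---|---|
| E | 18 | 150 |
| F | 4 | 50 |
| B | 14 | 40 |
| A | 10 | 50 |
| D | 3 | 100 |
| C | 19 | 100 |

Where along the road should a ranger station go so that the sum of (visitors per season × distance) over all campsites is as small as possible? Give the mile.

x = 18

For a sum of weighted absolute distances on a line, the optimum is the weighted median (not the mean). Total weight W = 490; half-weight = 245.
Sort by position and accumulate weight:
  mile 3 (D, w=100) → cum 100
  mile 4 (F, w=50) → cum 150
  mile 10 (A, w=50) → cum 200
  mile 14 (B, w=40) → cum 240
  mile 18 (E, w=150) → cum 390  ≥ 245 → median here
  mile 19 (C, w=100) → cum 490
Optimal location: mile 18.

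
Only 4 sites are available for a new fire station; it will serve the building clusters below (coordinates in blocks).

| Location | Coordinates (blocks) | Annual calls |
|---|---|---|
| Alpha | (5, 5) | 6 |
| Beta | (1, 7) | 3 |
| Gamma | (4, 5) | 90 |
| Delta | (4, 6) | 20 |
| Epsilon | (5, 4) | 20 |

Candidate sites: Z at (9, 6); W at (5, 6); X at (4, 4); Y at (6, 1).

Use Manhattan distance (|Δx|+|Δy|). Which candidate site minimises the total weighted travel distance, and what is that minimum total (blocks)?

Total weighted distance at each candidate:
  Z (9, 6): total = 817
  W (5, 6): total = 261
  X (4, 4): total = 180
  Y (6, 1): total = 823
Minimum is at X with total 180 blocks.

X, total 180 blocks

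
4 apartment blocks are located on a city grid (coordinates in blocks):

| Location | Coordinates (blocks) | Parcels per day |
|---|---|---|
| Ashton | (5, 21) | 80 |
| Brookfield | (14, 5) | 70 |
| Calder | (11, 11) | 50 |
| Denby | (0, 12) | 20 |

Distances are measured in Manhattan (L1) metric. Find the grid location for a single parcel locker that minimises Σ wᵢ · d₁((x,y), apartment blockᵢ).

(11, 11)

Manhattan distance separates: Σwᵢ(|x−xᵢ|+|y−yᵢ|) = Σwᵢ|x−xᵢ| + Σwᵢ|y−yᵢ|, so x and y are optimised independently as 1-D weighted medians.
Total weight W = 220; half = 110.
x-coordinate, sorted with cumulative weight:
  x=0 (Denby, w=20) cum 20
  x=5 (Ashton, w=80) cum 100
  x=11 (Calder, w=50) cum 150  ← median
  x=14 (Brookfield, w=70) cum 220
⇒ x* = 11
y-coordinate, sorted with cumulative weight:
  y=5 (Brookfield, w=70) cum 70
  y=11 (Calder, w=50) cum 120  ← median
  y=12 (Denby, w=20) cum 140
  y=21 (Ashton, w=80) cum 220
⇒ y* = 11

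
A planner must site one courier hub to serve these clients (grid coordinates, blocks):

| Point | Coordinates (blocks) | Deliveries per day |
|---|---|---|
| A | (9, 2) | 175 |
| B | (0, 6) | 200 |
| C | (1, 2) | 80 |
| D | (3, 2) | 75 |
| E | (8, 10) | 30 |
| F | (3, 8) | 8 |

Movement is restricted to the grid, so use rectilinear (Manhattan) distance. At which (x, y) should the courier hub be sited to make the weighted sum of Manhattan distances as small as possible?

Manhattan distance separates: Σwᵢ(|x−xᵢ|+|y−yᵢ|) = Σwᵢ|x−xᵢ| + Σwᵢ|y−yᵢ|, so x and y are optimised independently as 1-D weighted medians.
Total weight W = 568; half = 284.
x-coordinate, sorted with cumulative weight:
  x=0 (B, w=200) cum 200
  x=1 (C, w=80) cum 280
  x=3 (D, w=75) cum 355  ← median
  x=3 (F, w=8) cum 363
  x=8 (E, w=30) cum 393
  x=9 (A, w=175) cum 568
⇒ x* = 3
y-coordinate, sorted with cumulative weight:
  y=2 (A, w=175) cum 175
  y=2 (C, w=80) cum 255
  y=2 (D, w=75) cum 330  ← median
  y=6 (B, w=200) cum 530
  y=8 (F, w=8) cum 538
  y=10 (E, w=30) cum 568
⇒ y* = 2

(3, 2)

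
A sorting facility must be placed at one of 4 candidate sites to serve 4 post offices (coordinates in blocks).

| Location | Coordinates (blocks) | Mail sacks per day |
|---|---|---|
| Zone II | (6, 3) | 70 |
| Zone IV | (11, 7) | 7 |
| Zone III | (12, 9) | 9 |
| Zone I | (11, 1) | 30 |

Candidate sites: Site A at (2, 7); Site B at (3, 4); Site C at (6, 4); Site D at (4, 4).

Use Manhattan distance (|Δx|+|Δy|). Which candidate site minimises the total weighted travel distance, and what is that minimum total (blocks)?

Site C, total 465 blocks

Total weighted distance at each candidate:
  Site A (2, 7): total = 1181
  Site B (3, 4): total = 813
  Site C (6, 4): total = 465
  Site D (4, 4): total = 697
Minimum is at Site C with total 465 blocks.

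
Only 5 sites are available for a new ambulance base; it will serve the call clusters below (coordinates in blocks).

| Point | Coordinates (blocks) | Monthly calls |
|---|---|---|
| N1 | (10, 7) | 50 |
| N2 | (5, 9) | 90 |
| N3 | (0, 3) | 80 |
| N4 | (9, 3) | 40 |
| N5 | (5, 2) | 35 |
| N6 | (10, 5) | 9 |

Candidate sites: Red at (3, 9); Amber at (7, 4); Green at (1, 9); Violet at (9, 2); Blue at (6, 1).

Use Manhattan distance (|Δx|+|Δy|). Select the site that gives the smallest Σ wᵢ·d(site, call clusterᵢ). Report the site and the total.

Total weighted distance at each candidate:
  Red (3, 9): total = 2244
  Amber (7, 4): total = 1866
  Green (1, 9): total = 2532
  Violet (9, 2): total = 2306
  Blue (6, 1): total = 2292
Minimum is at Amber with total 1866 blocks.

Amber, total 1866 blocks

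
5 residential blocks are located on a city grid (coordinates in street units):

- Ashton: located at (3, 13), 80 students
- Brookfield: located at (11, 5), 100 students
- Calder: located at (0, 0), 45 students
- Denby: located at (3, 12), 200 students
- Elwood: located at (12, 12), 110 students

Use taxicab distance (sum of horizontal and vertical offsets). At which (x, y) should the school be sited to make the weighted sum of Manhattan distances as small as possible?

Manhattan distance separates: Σwᵢ(|x−xᵢ|+|y−yᵢ|) = Σwᵢ|x−xᵢ| + Σwᵢ|y−yᵢ|, so x and y are optimised independently as 1-D weighted medians.
Total weight W = 535; half = 267.5.
x-coordinate, sorted with cumulative weight:
  x=0 (Calder, w=45) cum 45
  x=3 (Ashton, w=80) cum 125
  x=3 (Denby, w=200) cum 325  ← median
  x=11 (Brookfield, w=100) cum 425
  x=12 (Elwood, w=110) cum 535
⇒ x* = 3
y-coordinate, sorted with cumulative weight:
  y=0 (Calder, w=45) cum 45
  y=5 (Brookfield, w=100) cum 145
  y=12 (Denby, w=200) cum 345  ← median
  y=12 (Elwood, w=110) cum 455
  y=13 (Ashton, w=80) cum 535
⇒ y* = 12

(3, 12)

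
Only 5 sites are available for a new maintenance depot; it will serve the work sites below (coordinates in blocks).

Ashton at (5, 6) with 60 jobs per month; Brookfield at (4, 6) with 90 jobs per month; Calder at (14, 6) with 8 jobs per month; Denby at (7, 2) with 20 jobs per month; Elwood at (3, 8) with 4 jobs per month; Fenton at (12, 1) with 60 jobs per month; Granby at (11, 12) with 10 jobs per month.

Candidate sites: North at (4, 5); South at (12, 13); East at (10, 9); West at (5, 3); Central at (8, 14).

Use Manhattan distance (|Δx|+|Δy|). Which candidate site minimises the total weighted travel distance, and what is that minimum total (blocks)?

Total weighted distance at each candidate:
  North (4, 5): total = 1294
  South (12, 13): total = 3378
  East (10, 9): total = 2218
  West (5, 3): total = 1414
  Central (8, 14): total = 3226
Minimum is at North with total 1294 blocks.

North, total 1294 blocks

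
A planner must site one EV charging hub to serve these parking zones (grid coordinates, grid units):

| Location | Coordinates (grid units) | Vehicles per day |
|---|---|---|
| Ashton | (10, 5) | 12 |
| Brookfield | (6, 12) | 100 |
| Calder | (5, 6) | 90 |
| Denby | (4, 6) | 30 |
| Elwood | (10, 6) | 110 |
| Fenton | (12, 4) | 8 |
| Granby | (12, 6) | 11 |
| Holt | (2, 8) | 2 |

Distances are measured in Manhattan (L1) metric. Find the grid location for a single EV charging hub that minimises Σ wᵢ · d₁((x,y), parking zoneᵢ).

(6, 6)

Manhattan distance separates: Σwᵢ(|x−xᵢ|+|y−yᵢ|) = Σwᵢ|x−xᵢ| + Σwᵢ|y−yᵢ|, so x and y are optimised independently as 1-D weighted medians.
Total weight W = 363; half = 181.5.
x-coordinate, sorted with cumulative weight:
  x=2 (Holt, w=2) cum 2
  x=4 (Denby, w=30) cum 32
  x=5 (Calder, w=90) cum 122
  x=6 (Brookfield, w=100) cum 222  ← median
  x=10 (Ashton, w=12) cum 234
  x=10 (Elwood, w=110) cum 344
  x=12 (Fenton, w=8) cum 352
  x=12 (Granby, w=11) cum 363
⇒ x* = 6
y-coordinate, sorted with cumulative weight:
  y=4 (Fenton, w=8) cum 8
  y=5 (Ashton, w=12) cum 20
  y=6 (Calder, w=90) cum 110
  y=6 (Denby, w=30) cum 140
  y=6 (Elwood, w=110) cum 250  ← median
  y=6 (Granby, w=11) cum 261
  y=8 (Holt, w=2) cum 263
  y=12 (Brookfield, w=100) cum 363
⇒ y* = 6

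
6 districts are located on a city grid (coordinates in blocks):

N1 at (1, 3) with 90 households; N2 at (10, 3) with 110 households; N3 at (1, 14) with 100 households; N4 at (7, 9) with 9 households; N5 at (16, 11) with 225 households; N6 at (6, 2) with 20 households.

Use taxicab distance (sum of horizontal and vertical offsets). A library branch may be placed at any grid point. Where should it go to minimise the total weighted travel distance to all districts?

(10, 11)

Manhattan distance separates: Σwᵢ(|x−xᵢ|+|y−yᵢ|) = Σwᵢ|x−xᵢ| + Σwᵢ|y−yᵢ|, so x and y are optimised independently as 1-D weighted medians.
Total weight W = 554; half = 277.
x-coordinate, sorted with cumulative weight:
  x=1 (N1, w=90) cum 90
  x=1 (N3, w=100) cum 190
  x=6 (N6, w=20) cum 210
  x=7 (N4, w=9) cum 219
  x=10 (N2, w=110) cum 329  ← median
  x=16 (N5, w=225) cum 554
⇒ x* = 10
y-coordinate, sorted with cumulative weight:
  y=2 (N6, w=20) cum 20
  y=3 (N1, w=90) cum 110
  y=3 (N2, w=110) cum 220
  y=9 (N4, w=9) cum 229
  y=11 (N5, w=225) cum 454  ← median
  y=14 (N3, w=100) cum 554
⇒ y* = 11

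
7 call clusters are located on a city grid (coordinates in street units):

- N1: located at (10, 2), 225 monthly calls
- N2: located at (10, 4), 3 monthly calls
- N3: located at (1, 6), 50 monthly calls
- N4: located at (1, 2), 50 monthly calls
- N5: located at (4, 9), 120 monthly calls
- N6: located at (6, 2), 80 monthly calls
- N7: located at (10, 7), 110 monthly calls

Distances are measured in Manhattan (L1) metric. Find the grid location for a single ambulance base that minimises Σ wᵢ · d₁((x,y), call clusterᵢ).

(10, 2)

Manhattan distance separates: Σwᵢ(|x−xᵢ|+|y−yᵢ|) = Σwᵢ|x−xᵢ| + Σwᵢ|y−yᵢ|, so x and y are optimised independently as 1-D weighted medians.
Total weight W = 638; half = 319.
x-coordinate, sorted with cumulative weight:
  x=1 (N3, w=50) cum 50
  x=1 (N4, w=50) cum 100
  x=4 (N5, w=120) cum 220
  x=6 (N6, w=80) cum 300
  x=10 (N1, w=225) cum 525  ← median
  x=10 (N2, w=3) cum 528
  x=10 (N7, w=110) cum 638
⇒ x* = 10
y-coordinate, sorted with cumulative weight:
  y=2 (N1, w=225) cum 225
  y=2 (N4, w=50) cum 275
  y=2 (N6, w=80) cum 355  ← median
  y=4 (N2, w=3) cum 358
  y=6 (N3, w=50) cum 408
  y=7 (N7, w=110) cum 518
  y=9 (N5, w=120) cum 638
⇒ y* = 2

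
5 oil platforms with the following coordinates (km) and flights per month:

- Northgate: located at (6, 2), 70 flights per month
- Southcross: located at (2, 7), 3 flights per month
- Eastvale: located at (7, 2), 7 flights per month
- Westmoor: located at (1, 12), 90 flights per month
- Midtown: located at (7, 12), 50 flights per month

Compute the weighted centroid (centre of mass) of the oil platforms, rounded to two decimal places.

The minimiser of Σwᵢ‖p−pᵢ‖² is the weighted centroid p* = (Σwᵢpᵢ)/(Σwᵢ).
Σwᵢ = 220.
Σwᵢxᵢ = 70·6 + 3·2 + 7·7 + 90·1 + 50·7 = 915.
Σwᵢyᵢ = 70·2 + 3·7 + 7·2 + 90·12 + 50·12 = 1855.
x* = 915/220 = 4.16, y* = 1855/220 = 8.43.

(4.16, 8.43)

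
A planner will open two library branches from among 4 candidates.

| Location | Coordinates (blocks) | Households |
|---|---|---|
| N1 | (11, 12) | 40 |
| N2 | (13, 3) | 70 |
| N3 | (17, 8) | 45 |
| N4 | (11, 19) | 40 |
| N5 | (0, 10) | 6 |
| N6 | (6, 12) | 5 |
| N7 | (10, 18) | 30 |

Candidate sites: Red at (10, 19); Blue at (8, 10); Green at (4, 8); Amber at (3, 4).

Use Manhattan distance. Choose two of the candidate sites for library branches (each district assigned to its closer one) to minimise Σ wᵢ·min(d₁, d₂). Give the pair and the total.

Evaluate every pair (each demand assigned to the nearer of the two):
  {Red, Blue}: total = 1673
  {Red, Green}: total = 2021
  {Red, Amber}: total = 2079
  {Blue, Amber}: total = 2313
  {Blue, Green}: total = 2371
  {Green, Amber}: total = 3061
Best pair: {Red, Blue} with total 1673.

{Red, Blue}, total 1673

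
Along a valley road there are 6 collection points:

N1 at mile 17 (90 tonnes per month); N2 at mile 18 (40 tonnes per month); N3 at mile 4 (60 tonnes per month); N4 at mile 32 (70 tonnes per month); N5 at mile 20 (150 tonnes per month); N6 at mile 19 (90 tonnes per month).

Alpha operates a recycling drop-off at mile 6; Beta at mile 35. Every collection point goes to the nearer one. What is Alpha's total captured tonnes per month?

The indifferent point is the midpoint (6+35)/2 = 20.5; collection points left of it (closer to Alpha at 6) go to Alpha, those right go to Beta.
  N3 at 4 (w=60) → Alpha
  N1 at 17 (w=90) → Alpha
  N2 at 18 (w=40) → Alpha
  N6 at 19 (w=90) → Alpha
  N5 at 20 (w=150) → Alpha
  N4 at 32 (w=70) → Beta
Alpha captures 430; Beta captures 70.

430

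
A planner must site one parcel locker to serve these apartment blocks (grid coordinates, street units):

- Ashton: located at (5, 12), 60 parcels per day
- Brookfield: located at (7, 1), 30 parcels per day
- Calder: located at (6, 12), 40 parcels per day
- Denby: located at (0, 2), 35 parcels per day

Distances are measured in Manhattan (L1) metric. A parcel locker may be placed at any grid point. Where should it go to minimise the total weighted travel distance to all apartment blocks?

(5, 12)

Manhattan distance separates: Σwᵢ(|x−xᵢ|+|y−yᵢ|) = Σwᵢ|x−xᵢ| + Σwᵢ|y−yᵢ|, so x and y are optimised independently as 1-D weighted medians.
Total weight W = 165; half = 82.5.
x-coordinate, sorted with cumulative weight:
  x=0 (Denby, w=35) cum 35
  x=5 (Ashton, w=60) cum 95  ← median
  x=6 (Calder, w=40) cum 135
  x=7 (Brookfield, w=30) cum 165
⇒ x* = 5
y-coordinate, sorted with cumulative weight:
  y=1 (Brookfield, w=30) cum 30
  y=2 (Denby, w=35) cum 65
  y=12 (Ashton, w=60) cum 125  ← median
  y=12 (Calder, w=40) cum 165
⇒ y* = 12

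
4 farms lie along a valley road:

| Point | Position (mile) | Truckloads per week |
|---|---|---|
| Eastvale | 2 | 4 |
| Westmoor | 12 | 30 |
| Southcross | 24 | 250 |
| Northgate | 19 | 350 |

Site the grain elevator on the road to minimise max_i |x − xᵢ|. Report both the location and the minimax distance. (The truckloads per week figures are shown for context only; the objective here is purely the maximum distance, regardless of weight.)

location 13, max distance 11

The 1-center on a line is the midpoint of the two extreme points: leftmost at 2, rightmost at 24.
Optimal location = (2 + 24)/2 = 13; maximum distance = (24 − 2)/2 = 11.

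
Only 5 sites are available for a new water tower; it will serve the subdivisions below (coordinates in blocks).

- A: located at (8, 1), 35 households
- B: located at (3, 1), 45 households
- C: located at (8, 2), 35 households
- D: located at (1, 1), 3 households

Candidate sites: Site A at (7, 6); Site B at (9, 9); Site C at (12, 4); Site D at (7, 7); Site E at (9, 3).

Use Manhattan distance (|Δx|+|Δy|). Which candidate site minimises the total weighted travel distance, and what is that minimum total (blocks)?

Site E, total 565 blocks

Total weighted distance at each candidate:
  Site A (7, 6): total = 823
  Site B (9, 9): total = 1273
  Site C (12, 4): total = 1037
  Site D (7, 7): total = 941
  Site E (9, 3): total = 565
Minimum is at Site E with total 565 blocks.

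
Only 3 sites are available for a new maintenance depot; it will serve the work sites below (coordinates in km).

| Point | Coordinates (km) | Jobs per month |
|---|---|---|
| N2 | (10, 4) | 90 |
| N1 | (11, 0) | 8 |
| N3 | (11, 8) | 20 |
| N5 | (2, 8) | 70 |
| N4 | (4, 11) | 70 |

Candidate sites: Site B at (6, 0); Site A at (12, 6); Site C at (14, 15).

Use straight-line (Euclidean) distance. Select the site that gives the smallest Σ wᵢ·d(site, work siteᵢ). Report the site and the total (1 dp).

Site A, total 1722.2 km

Total weighted distance at each candidate:
  Site B (6, 0): total = 2146.5
  Site A (12, 6): total = 1722.2
  Site C (14, 15): total = 3054.5
Minimum is at Site A with total 1722.2 km.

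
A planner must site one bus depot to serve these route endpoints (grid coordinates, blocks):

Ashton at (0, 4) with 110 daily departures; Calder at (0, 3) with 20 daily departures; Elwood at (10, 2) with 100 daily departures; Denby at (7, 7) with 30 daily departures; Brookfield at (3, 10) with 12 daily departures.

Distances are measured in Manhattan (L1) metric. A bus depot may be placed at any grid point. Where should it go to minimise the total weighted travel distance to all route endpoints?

(3, 4)

Manhattan distance separates: Σwᵢ(|x−xᵢ|+|y−yᵢ|) = Σwᵢ|x−xᵢ| + Σwᵢ|y−yᵢ|, so x and y are optimised independently as 1-D weighted medians.
Total weight W = 272; half = 136.
x-coordinate, sorted with cumulative weight:
  x=0 (Ashton, w=110) cum 110
  x=0 (Calder, w=20) cum 130
  x=3 (Brookfield, w=12) cum 142  ← median
  x=7 (Denby, w=30) cum 172
  x=10 (Elwood, w=100) cum 272
⇒ x* = 3
y-coordinate, sorted with cumulative weight:
  y=2 (Elwood, w=100) cum 100
  y=3 (Calder, w=20) cum 120
  y=4 (Ashton, w=110) cum 230  ← median
  y=7 (Denby, w=30) cum 260
  y=10 (Brookfield, w=12) cum 272
⇒ y* = 4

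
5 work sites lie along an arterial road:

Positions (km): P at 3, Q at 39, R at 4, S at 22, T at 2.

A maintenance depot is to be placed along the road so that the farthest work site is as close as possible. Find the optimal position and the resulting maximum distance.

The 1-center on a line is the midpoint of the two extreme points: leftmost at 2, rightmost at 39.
Optimal location = (2 + 39)/2 = 20.5; maximum distance = (39 − 2)/2 = 18.5.

location 20.5, max distance 18.5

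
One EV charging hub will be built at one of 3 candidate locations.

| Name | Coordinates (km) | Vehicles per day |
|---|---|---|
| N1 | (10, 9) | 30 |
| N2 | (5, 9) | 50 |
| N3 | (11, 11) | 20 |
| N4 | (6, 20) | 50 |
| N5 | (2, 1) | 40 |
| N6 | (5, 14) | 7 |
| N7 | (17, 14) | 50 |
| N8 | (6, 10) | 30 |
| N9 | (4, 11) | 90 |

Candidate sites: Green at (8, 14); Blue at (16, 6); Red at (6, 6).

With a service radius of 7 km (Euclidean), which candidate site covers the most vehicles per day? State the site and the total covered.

Green, covering 277

Coverage radius r = 7 km; a point is covered iff (Δx)²+(Δy)² ≤ 7² = 49.
  Green (8, 14): covers {N1, N2, N3, N4, N6, N8, N9} → 277
  Blue (16, 6): covers {N1} → 30
  Red (6, 6): covers {N1, N2, N5, N8, N9} → 240
Maximum coverage at Green: 277 vehicles per day.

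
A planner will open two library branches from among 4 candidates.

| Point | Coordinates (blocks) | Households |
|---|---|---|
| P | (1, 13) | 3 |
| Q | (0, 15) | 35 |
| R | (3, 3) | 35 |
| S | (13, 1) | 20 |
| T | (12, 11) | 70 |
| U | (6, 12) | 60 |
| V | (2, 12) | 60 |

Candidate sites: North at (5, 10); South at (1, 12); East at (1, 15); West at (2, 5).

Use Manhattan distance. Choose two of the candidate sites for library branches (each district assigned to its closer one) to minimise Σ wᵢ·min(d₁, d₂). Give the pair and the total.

{North, South}, total 1598

Evaluate every pair (each demand assigned to the nearer of the two):
  {North, South}: total = 1598
  {North, East}: total = 1676
  {South, West}: total = 1748
  {North, West}: total = 1816
  {South, East}: total = 2083
  {East, West}: total = 2216
Best pair: {North, South} with total 1598.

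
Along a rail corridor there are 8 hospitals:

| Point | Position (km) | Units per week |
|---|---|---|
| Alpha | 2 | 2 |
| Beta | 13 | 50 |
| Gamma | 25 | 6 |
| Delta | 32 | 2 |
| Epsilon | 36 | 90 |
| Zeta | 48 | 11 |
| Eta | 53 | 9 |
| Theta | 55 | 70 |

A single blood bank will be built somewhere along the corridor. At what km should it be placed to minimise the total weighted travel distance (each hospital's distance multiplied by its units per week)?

x = 36

For a sum of weighted absolute distances on a line, the optimum is the weighted median (not the mean). Total weight W = 240; half-weight = 120.
Sort by position and accumulate weight:
  km 2 (Alpha, w=2) → cum 2
  km 13 (Beta, w=50) → cum 52
  km 25 (Gamma, w=6) → cum 58
  km 32 (Delta, w=2) → cum 60
  km 36 (Epsilon, w=90) → cum 150  ≥ 120 → median here
  km 48 (Zeta, w=11) → cum 161
  km 53 (Eta, w=9) → cum 170
  km 55 (Theta, w=70) → cum 240
Optimal location: km 36.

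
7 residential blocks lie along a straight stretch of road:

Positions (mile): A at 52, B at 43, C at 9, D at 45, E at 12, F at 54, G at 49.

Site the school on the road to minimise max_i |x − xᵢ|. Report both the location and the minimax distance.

location 31.5, max distance 22.5

The 1-center on a line is the midpoint of the two extreme points: leftmost at 9, rightmost at 54.
Optimal location = (9 + 54)/2 = 31.5; maximum distance = (54 − 9)/2 = 22.5.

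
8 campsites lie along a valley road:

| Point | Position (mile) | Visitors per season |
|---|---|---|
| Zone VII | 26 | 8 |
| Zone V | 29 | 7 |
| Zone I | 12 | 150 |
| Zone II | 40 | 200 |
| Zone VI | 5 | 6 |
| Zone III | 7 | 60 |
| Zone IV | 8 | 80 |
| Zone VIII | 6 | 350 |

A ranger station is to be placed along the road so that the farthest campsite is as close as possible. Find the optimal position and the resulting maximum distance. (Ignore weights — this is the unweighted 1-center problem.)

location 22.5, max distance 17.5

The 1-center on a line is the midpoint of the two extreme points: leftmost at 5, rightmost at 40.
Optimal location = (5 + 40)/2 = 22.5; maximum distance = (40 − 5)/2 = 17.5.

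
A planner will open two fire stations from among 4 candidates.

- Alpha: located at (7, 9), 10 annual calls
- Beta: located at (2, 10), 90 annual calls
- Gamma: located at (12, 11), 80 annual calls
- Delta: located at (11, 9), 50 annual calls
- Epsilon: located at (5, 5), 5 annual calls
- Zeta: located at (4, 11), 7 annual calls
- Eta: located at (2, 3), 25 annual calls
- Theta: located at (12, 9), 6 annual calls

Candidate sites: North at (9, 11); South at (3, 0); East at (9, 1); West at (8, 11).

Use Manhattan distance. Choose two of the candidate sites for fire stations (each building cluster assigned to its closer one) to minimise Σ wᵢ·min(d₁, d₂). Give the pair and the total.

Evaluate every pair (each demand assigned to the nearer of the two):
  {North, South}: total = 1400
  {South, West}: total = 1429
  {North, East}: total = 1530
  {North, West}: total = 1553
  {East, West}: total = 1559
  {South, East}: total = 2915
Best pair: {North, South} with total 1400.

{North, South}, total 1400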